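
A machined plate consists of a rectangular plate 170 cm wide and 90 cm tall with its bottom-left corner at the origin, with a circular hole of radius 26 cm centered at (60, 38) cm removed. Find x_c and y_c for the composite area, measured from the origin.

plate: A = 170 × 90 = 15300.00, centroid at (85.00, 45.00).
hole: A = −π·26² = -2123.72, centroid at (60.00, 38.00).
ΣA = 13176.28 cm², ΣAx_c = 1173077.00 cm³, ΣAy_c = 607798.77 cm³.
x_c = 1173077.00/13176.28 = 89.03 cm; y_c = 607798.77/13176.28 = 46.13 cm.

x_c = 89.03 cm, y_c = 46.13 cm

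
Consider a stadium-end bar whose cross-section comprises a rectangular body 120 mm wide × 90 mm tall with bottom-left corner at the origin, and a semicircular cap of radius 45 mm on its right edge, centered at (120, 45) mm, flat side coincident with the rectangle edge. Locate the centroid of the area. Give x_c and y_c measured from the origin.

x_c = 78.00 mm, y_c = 45.00 mm

rectangular body: A = 120 × 90 = 10800.00, centroid at (60.00, 45.00).
semicircular end: A = ½π·45² = 3180.86, centroid at (139.10, 45.00).
ΣA = 13980.86 mm²
ΣAx_c = (10800.00)(60.00) + (3180.86)(139.10) = 1090453.51 mm³
ΣAy_c = (10800.00)(45.00) + (3180.86)(45.00) = 629138.82 mm³
x_c = 1090453.51 / 13980.86 = 78.00 mm
y_c = 629138.82 / 13980.86 = 45.00 mm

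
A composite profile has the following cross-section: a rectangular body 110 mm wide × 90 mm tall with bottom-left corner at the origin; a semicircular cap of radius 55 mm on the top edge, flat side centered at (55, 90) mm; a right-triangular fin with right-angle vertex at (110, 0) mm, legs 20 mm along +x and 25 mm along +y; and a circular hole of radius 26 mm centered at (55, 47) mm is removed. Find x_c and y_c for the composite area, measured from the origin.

x_c = 56.21 mm, y_c = 69.36 mm

Part | A | x̄ᵢ | ȳᵢ | A·x̄ᵢ | A·ȳᵢ
rectangular body | 9900.00 | 55.00 | 45.00 | 544500.00 | 445500.00
semicircular top | 4751.66 | 55.00 | 113.34 | 261341.24 | 538565.97
triangular fin | 250.00 | 116.67 | 8.33 | 29166.67 | 2083.33
hole | -2123.72 | 55.00 | 47.00 | -116804.41 | -99814.68
Σ | 12777.94 |  |  | 718203.49 | 886334.62
x_c = 718203.49 / 12777.94 = 56.21 mm
y_c = 886334.62 / 12777.94 = 69.36 mm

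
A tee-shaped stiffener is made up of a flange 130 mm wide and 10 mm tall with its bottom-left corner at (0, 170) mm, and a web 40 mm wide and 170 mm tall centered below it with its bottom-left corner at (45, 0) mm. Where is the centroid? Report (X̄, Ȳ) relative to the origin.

web: A = 40 × 170 = 6800.00, centroid at (65.00, 85.00).
flange: A = 130 × 10 = 1300.00, centroid at (65.00, 175.00).
ΣA = 8100.00 mm²
ΣAX̄ = (6800.00)(65.00) + (1300.00)(65.00) = 526500.00 mm³
ΣAȲ = (6800.00)(85.00) + (1300.00)(175.00) = 805500.00 mm³
X̄ = 526500.00 / 8100.00 = 65.00 mm
Ȳ = 805500.00 / 8100.00 = 99.44 mm

X̄ = 65.00 mm, Ȳ = 99.44 mm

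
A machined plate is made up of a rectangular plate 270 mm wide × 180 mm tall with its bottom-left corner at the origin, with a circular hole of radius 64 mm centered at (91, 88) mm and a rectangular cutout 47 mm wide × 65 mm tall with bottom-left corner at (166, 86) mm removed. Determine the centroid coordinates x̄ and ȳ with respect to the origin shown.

Part | A | x̄ᵢ | ȳᵢ | A·x̄ᵢ | A·ȳᵢ
plate | 48600.00 | 135.00 | 90.00 | 6561000.00 | 4374000.00
hole 1 | -12867.96 | 91.00 | 88.00 | -1170984.68 | -1132380.79
hole 2 | -3055.00 | 189.50 | 118.50 | -578922.50 | -362017.50
Σ | 32677.04 |  |  | 4811092.82 | 2879601.71
x̄ = 4811092.82 / 32677.04 = 147.23 mm
ȳ = 2879601.71 / 32677.04 = 88.12 mm

x̄ = 147.23 mm, ȳ = 88.12 mm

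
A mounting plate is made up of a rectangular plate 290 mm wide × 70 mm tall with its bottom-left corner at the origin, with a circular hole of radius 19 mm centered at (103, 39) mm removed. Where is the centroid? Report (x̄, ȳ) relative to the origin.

x̄ = 147.49 mm, ȳ = 34.76 mm

plate: A = 290 × 70 = 20300.00, centroid at (145.00, 35.00).
hole: A = −π·19² = -1134.11, centroid at (103.00, 39.00).
ΣA = 19165.89 mm²
ΣAx̄ = (20300.00)(145.00) + (-1134.11)(103.00) = 2826686.16 mm³
ΣAȳ = (20300.00)(35.00) + (-1134.11)(39.00) = 666269.52 mm³
x̄ = 2826686.16 / 19165.89 = 147.49 mm
ȳ = 666269.52 / 19165.89 = 34.76 mm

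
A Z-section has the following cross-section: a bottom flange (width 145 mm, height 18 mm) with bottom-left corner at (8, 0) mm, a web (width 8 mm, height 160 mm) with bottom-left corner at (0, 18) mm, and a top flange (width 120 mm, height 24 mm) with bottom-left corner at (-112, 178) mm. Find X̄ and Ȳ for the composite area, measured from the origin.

Part | A | x̄ᵢ | ȳᵢ | A·x̄ᵢ | A·ȳᵢ
bottom flange | 2610.00 | 80.50 | 9.00 | 210105.00 | 23490.00
web | 1280.00 | 4.00 | 98.00 | 5120.00 | 125440.00
top flange | 2880.00 | -52.00 | 190.00 | -149760.00 | 547200.00
Σ | 6770.00 |  |  | 65465.00 | 696130.00
X̄ = 65465.00 / 6770.00 = 9.67 mm
Ȳ = 696130.00 / 6770.00 = 102.83 mm

X̄ = 9.67 mm, Ȳ = 102.83 mm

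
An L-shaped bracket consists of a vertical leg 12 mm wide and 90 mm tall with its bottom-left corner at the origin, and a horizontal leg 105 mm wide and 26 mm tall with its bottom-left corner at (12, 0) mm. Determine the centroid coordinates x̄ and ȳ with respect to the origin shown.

x̄ = 47.92 mm, ȳ = 22.07 mm

vertical leg: A = 12 × 90 = 1080.00, centroid at (6.00, 45.00).
horizontal leg: A = 105 × 26 = 2730.00, centroid at (64.50, 13.00).
ΣA = 3810.00 mm²
ΣAx̄ = (1080.00)(6.00) + (2730.00)(64.50) = 182565.00 mm³
ΣAȳ = (1080.00)(45.00) + (2730.00)(13.00) = 84090.00 mm³
x̄ = 182565.00 / 3810.00 = 47.92 mm
ȳ = 84090.00 / 3810.00 = 22.07 mm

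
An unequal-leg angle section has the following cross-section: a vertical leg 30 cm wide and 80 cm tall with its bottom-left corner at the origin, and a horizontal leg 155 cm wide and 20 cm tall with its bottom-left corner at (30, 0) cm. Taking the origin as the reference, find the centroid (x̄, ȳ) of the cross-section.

x̄ = 67.14 cm, ȳ = 23.09 cm

vertical leg: A = 30 × 80 = 2400.00, centroid at (15.00, 40.00).
horizontal leg: A = 155 × 20 = 3100.00, centroid at (107.50, 10.00).
ΣA = 5500.00 cm², ΣAx̄ = 369250.00 cm³, ΣAȳ = 127000.00 cm³.
x̄ = 369250.00/5500.00 = 67.14 cm; ȳ = 127000.00/5500.00 = 23.09 cm.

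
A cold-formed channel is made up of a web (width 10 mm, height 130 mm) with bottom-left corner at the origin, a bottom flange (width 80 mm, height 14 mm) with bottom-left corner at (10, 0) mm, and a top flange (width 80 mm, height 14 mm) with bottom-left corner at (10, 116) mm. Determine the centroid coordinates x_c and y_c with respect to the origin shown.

x_c = 33.47 mm, y_c = 65.00 mm

web: A = 10 × 130 = 1300.00, centroid at (5.00, 65.00).
bottom flange: A = 80 × 14 = 1120.00, centroid at (50.00, 7.00).
top flange: A = 80 × 14 = 1120.00, centroid at (50.00, 123.00).
ΣA = 3540.00 mm², ΣAx_c = 118500.00 mm³, ΣAy_c = 230100.00 mm³.
x_c = 118500.00/3540.00 = 33.47 mm; y_c = 230100.00/3540.00 = 65.00 mm.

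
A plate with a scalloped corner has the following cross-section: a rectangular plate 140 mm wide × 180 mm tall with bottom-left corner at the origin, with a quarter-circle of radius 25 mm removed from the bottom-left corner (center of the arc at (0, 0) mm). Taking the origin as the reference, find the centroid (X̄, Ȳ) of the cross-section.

X̄ = 71.18 mm, Ȳ = 91.58 mm

Part | A | x̄ᵢ | ȳᵢ | A·x̄ᵢ | A·ȳᵢ
plate | 25200.00 | 70.00 | 90.00 | 1764000.00 | 2268000.00
removed quarter-circle | -490.87 | 10.61 | 10.61 | -5208.33 | -5208.33
Σ | 24709.13 |  |  | 1758791.67 | 2262791.67
X̄ = 1758791.67 / 24709.13 = 71.18 mm
Ȳ = 2262791.67 / 24709.13 = 91.58 mm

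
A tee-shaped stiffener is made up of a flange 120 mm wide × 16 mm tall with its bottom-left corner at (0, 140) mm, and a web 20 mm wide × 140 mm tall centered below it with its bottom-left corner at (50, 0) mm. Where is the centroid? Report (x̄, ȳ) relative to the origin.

x̄ = 60.00 mm, ȳ = 101.73 mm

Part | A | x̄ᵢ | ȳᵢ | A·x̄ᵢ | A·ȳᵢ
web | 2800.00 | 60.00 | 70.00 | 168000.00 | 196000.00
flange | 1920.00 | 60.00 | 148.00 | 115200.00 | 284160.00
Σ | 4720.00 |  |  | 283200.00 | 480160.00
x̄ = 283200.00 / 4720.00 = 60.00 mm
ȳ = 480160.00 / 4720.00 = 101.73 mm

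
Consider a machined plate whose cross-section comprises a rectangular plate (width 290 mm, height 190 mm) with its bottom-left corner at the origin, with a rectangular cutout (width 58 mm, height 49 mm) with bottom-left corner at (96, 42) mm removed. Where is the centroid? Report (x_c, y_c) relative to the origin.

plate: A = 290 × 190 = 55100.00, centroid at (145.00, 95.00).
hole: A = −(58 × 49) = -2842.00, centroid at (125.00, 66.50).
ΣA = 52258.00 mm²
ΣAx_c = (55100.00)(145.00) + (-2842.00)(125.00) = 7634250.00 mm³
ΣAy_c = (55100.00)(95.00) + (-2842.00)(66.50) = 5045507.00 mm³
x_c = 7634250.00 / 52258.00 = 146.09 mm
y_c = 5045507.00 / 52258.00 = 96.55 mm

x_c = 146.09 mm, y_c = 96.55 mm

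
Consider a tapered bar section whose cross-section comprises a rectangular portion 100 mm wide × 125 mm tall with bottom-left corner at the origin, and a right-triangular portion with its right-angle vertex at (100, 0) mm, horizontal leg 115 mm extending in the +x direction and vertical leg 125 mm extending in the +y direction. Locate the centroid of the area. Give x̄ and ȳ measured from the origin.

rectangular portion: A = 100 × 125 = 12500.00, centroid at (50.00, 62.50).
triangular portion: A = ½·115·125 = 7187.50, centroid at (138.33, 41.67).
ΣA = 19687.50 mm²
ΣAx̄ = (12500.00)(50.00) + (7187.50)(138.33) = 1619270.83 mm³
ΣAȳ = (12500.00)(62.50) + (7187.50)(41.67) = 1080729.17 mm³
x̄ = 1619270.83 / 19687.50 = 82.25 mm
ȳ = 1080729.17 / 19687.50 = 54.89 mm

x̄ = 82.25 mm, ȳ = 54.89 mm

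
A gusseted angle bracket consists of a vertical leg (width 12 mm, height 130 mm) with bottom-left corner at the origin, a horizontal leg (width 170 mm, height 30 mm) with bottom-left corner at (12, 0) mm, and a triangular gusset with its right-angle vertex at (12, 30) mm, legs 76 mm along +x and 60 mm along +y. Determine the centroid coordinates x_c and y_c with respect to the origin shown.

vertical leg: A = 12 × 130 = 1560.00, centroid at (6.00, 65.00).
horizontal leg: A = 170 × 30 = 5100.00, centroid at (97.00, 15.00).
gusset: A = ½·76·60 = 2280.00, centroid at (37.33, 50.00).
ΣA = 8940.00 mm², ΣAx_c = 589180.00 mm³, ΣAy_c = 291900.00 mm³.
x_c = 589180.00/8940.00 = 65.90 mm; y_c = 291900.00/8940.00 = 32.65 mm.

x_c = 65.90 mm, y_c = 32.65 mm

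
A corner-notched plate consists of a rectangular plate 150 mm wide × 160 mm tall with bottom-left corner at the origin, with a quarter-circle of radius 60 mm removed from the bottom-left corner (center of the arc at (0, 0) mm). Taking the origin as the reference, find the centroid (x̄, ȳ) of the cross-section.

plate: A = 150 × 160 = 24000.00, centroid at (75.00, 80.00).
removed quarter-circle: A = −¼π·60² = -2827.43, centroid at (25.46, 25.46).
ΣA = 21172.57 mm², ΣAx̄ = 1728000.00 mm³, ΣAȳ = 1848000.00 mm³.
x̄ = 1728000.00/21172.57 = 81.62 mm; ȳ = 1848000.00/21172.57 = 87.28 mm.

x̄ = 81.62 mm, ȳ = 87.28 mm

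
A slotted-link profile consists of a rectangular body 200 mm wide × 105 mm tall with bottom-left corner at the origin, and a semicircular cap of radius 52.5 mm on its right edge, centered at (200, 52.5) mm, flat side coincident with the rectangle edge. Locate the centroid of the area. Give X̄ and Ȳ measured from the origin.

X̄ = 120.90 mm, Ȳ = 52.50 mm

rectangular body: A = 200 × 105 = 21000.00, centroid at (100.00, 52.50).
semicircular end: A = ½π·52.5² = 4329.51, centroid at (222.28, 52.50).
ΣA = 25329.51 mm²
ΣAX̄ = (21000.00)(100.00) + (4329.51)(222.28) = 3062370.23 mm³
ΣAȲ = (21000.00)(52.50) + (4329.51)(52.50) = 1329799.14 mm³
X̄ = 3062370.23 / 25329.51 = 120.90 mm
Ȳ = 1329799.14 / 25329.51 = 52.50 mm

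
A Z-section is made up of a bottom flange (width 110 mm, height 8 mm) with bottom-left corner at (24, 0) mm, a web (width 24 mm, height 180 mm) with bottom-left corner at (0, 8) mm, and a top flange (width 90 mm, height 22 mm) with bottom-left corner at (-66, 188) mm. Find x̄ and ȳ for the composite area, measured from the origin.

bottom flange: A = 110 × 8 = 880.00, centroid at (79.00, 4.00).
web: A = 24 × 180 = 4320.00, centroid at (12.00, 98.00).
top flange: A = 90 × 22 = 1980.00, centroid at (-21.00, 199.00).
ΣA = 7180.00 mm², ΣAx̄ = 79780.00 mm³, ΣAȳ = 820900.00 mm³.
x̄ = 79780.00/7180.00 = 11.11 mm; ȳ = 820900.00/7180.00 = 114.33 mm.

x̄ = 11.11 mm, ȳ = 114.33 mm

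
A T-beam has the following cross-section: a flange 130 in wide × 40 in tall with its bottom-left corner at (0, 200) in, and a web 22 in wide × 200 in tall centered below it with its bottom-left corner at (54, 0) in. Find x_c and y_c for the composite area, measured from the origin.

Part | A | x̄ᵢ | ȳᵢ | A·x̄ᵢ | A·ȳᵢ
web | 4400.00 | 65.00 | 100.00 | 286000.00 | 440000.00
flange | 5200.00 | 65.00 | 220.00 | 338000.00 | 1144000.00
Σ | 9600.00 |  |  | 624000.00 | 1584000.00
x_c = 624000.00 / 9600.00 = 65.00 in
y_c = 1584000.00 / 9600.00 = 165.00 in

x_c = 65.00 in, y_c = 165.00 in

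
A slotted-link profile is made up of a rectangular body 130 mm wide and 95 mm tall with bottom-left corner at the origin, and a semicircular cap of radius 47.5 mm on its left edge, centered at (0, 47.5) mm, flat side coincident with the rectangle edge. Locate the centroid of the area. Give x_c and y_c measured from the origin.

rectangular body: A = 130 × 95 = 12350.00, centroid at (65.00, 47.50).
semicircular end: A = ½π·47.5² = 3544.11, centroid at (-20.16, 47.50).
ΣA = 15894.11 mm²
ΣAx_c = (12350.00)(65.00) + (3544.11)(-20.16) = 731302.08 mm³
ΣAy_c = (12350.00)(47.50) + (3544.11)(47.50) = 754970.19 mm³
x_c = 731302.08 / 15894.11 = 46.01 mm
y_c = 754970.19 / 15894.11 = 47.50 mm

x_c = 46.01 mm, y_c = 47.50 mm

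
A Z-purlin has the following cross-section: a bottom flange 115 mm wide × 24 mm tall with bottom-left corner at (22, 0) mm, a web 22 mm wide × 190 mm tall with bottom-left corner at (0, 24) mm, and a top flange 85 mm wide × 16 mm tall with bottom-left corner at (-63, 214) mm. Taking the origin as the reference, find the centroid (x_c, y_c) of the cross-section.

x_c = 28.62 mm, y_c = 100.30 mm

bottom flange: A = 115 × 24 = 2760.00, centroid at (79.50, 12.00).
web: A = 22 × 190 = 4180.00, centroid at (11.00, 119.00).
top flange: A = 85 × 16 = 1360.00, centroid at (-20.50, 222.00).
ΣA = 8300.00 mm², ΣAx_c = 237520.00 mm³, ΣAy_c = 832460.00 mm³.
x_c = 237520.00/8300.00 = 28.62 mm; y_c = 832460.00/8300.00 = 100.30 mm.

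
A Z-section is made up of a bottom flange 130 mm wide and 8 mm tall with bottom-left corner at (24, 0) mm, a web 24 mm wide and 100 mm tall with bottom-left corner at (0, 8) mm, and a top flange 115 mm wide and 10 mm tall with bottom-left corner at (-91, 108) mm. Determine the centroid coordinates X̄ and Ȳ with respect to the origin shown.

Part | A | x̄ᵢ | ȳᵢ | A·x̄ᵢ | A·ȳᵢ
bottom flange | 1040.00 | 89.00 | 4.00 | 92560.00 | 4160.00
web | 2400.00 | 12.00 | 58.00 | 28800.00 | 139200.00
top flange | 1150.00 | -33.50 | 113.00 | -38525.00 | 129950.00
Σ | 4590.00 |  |  | 82835.00 | 273310.00
X̄ = 82835.00 / 4590.00 = 18.05 mm
Ȳ = 273310.00 / 4590.00 = 59.54 mm

X̄ = 18.05 mm, Ȳ = 59.54 mm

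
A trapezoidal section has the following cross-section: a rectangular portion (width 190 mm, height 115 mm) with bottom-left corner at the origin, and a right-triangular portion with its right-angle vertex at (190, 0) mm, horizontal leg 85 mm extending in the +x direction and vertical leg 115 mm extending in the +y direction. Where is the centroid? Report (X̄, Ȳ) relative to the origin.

rectangular portion: A = 190 × 115 = 21850.00, centroid at (95.00, 57.50).
triangular portion: A = ½·85·115 = 4887.50, centroid at (218.33, 38.33).
ΣA = 26737.50 mm²
ΣAX̄ = (21850.00)(95.00) + (4887.50)(218.33) = 3142854.17 mm³
ΣAȲ = (21850.00)(57.50) + (4887.50)(38.33) = 1443729.17 mm³
X̄ = 3142854.17 / 26737.50 = 117.54 mm
Ȳ = 1443729.17 / 26737.50 = 54.00 mm

X̄ = 117.54 mm, Ȳ = 54.00 mm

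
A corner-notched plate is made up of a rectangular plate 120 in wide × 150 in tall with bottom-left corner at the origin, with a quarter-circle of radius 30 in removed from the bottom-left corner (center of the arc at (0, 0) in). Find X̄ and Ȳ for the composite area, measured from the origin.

Part | A | x̄ᵢ | ȳᵢ | A·x̄ᵢ | A·ȳᵢ
plate | 18000.00 | 60.00 | 75.00 | 1080000.00 | 1350000.00
removed quarter-circle | -706.86 | 12.73 | 12.73 | -9000.00 | -9000.00
Σ | 17293.14 |  |  | 1071000.00 | 1341000.00
X̄ = 1071000.00 / 17293.14 = 61.93 in
Ȳ = 1341000.00 / 17293.14 = 77.55 in

X̄ = 61.93 in, Ȳ = 77.55 in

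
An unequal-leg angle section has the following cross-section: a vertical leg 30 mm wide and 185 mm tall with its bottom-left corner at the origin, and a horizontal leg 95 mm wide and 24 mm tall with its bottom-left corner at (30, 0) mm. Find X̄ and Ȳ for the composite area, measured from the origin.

X̄ = 33.20 mm, Ȳ = 69.06 mm

Part | A | x̄ᵢ | ȳᵢ | A·x̄ᵢ | A·ȳᵢ
vertical leg | 5550.00 | 15.00 | 92.50 | 83250.00 | 513375.00
horizontal leg | 2280.00 | 77.50 | 12.00 | 176700.00 | 27360.00
Σ | 7830.00 |  |  | 259950.00 | 540735.00
X̄ = 259950.00 / 7830.00 = 33.20 mm
Ȳ = 540735.00 / 7830.00 = 69.06 mm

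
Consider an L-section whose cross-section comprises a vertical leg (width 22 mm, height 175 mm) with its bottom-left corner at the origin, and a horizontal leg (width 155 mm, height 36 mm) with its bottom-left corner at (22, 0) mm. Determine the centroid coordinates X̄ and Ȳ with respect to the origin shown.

vertical leg: A = 22 × 175 = 3850.00, centroid at (11.00, 87.50).
horizontal leg: A = 155 × 36 = 5580.00, centroid at (99.50, 18.00).
ΣA = 9430.00 mm², ΣAX̄ = 597560.00 mm³, ΣAȲ = 437315.00 mm³.
X̄ = 597560.00/9430.00 = 63.37 mm; Ȳ = 437315.00/9430.00 = 46.37 mm.

X̄ = 63.37 mm, Ȳ = 46.37 mm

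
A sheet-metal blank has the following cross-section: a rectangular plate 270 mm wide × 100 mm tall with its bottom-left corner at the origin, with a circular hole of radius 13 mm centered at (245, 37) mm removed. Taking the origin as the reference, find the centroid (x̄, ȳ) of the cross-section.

Part | A | x̄ᵢ | ȳᵢ | A·x̄ᵢ | A·ȳᵢ
plate | 27000.00 | 135.00 | 50.00 | 3645000.00 | 1350000.00
hole | -530.93 | 245.00 | 37.00 | -130077.64 | -19644.38
Σ | 26469.07 |  |  | 3514922.36 | 1330355.62
x̄ = 3514922.36 / 26469.07 = 132.79 mm
ȳ = 1330355.62 / 26469.07 = 50.26 mm

x̄ = 132.79 mm, ȳ = 50.26 mm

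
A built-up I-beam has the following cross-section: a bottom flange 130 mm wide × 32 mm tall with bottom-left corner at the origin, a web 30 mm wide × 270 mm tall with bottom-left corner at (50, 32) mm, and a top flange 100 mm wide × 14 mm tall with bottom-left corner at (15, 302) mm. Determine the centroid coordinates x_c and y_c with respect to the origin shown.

Part | A | x̄ᵢ | ȳᵢ | A·x̄ᵢ | A·ȳᵢ
bottom flange | 4160.00 | 65.00 | 16.00 | 270400.00 | 66560.00
web | 8100.00 | 65.00 | 167.00 | 526500.00 | 1352700.00
top flange | 1400.00 | 65.00 | 309.00 | 91000.00 | 432600.00
Σ | 13660.00 |  |  | 887900.00 | 1851860.00
x_c = 887900.00 / 13660.00 = 65.00 mm
y_c = 1851860.00 / 13660.00 = 135.57 mm

x_c = 65.00 mm, y_c = 135.57 mm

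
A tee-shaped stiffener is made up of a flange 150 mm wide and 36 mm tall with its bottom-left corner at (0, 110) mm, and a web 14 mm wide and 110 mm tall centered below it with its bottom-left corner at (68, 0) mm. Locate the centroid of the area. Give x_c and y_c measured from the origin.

x_c = 75.00 mm, y_c = 111.80 mm

web: A = 14 × 110 = 1540.00, centroid at (75.00, 55.00).
flange: A = 150 × 36 = 5400.00, centroid at (75.00, 128.00).
ΣA = 6940.00 mm², ΣAx_c = 520500.00 mm³, ΣAy_c = 775900.00 mm³.
x_c = 520500.00/6940.00 = 75.00 mm; y_c = 775900.00/6940.00 = 111.80 mm.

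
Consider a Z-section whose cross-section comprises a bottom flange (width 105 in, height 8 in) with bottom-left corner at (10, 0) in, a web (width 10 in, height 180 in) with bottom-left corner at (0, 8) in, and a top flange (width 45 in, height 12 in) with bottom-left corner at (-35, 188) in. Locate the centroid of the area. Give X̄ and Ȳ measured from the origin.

bottom flange: A = 105 × 8 = 840.00, centroid at (62.50, 4.00).
web: A = 10 × 180 = 1800.00, centroid at (5.00, 98.00).
top flange: A = 45 × 12 = 540.00, centroid at (-12.50, 194.00).
ΣA = 3180.00 in²
ΣAX̄ = (840.00)(62.50) + (1800.00)(5.00) + (540.00)(-12.50) = 54750.00 in³
ΣAȲ = (840.00)(4.00) + (1800.00)(98.00) + (540.00)(194.00) = 284520.00 in³
X̄ = 54750.00 / 3180.00 = 17.22 in
Ȳ = 284520.00 / 3180.00 = 89.47 in

X̄ = 17.22 in, Ȳ = 89.47 in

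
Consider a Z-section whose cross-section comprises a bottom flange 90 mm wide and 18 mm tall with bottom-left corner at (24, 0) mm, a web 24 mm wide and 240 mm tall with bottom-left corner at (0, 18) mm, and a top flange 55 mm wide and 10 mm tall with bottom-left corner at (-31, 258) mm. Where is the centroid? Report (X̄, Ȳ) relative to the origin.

X̄ = 22.57 mm, Ȳ = 120.32 mm

bottom flange: A = 90 × 18 = 1620.00, centroid at (69.00, 9.00).
web: A = 24 × 240 = 5760.00, centroid at (12.00, 138.00).
top flange: A = 55 × 10 = 550.00, centroid at (-3.50, 263.00).
ΣA = 7930.00 mm², ΣAX̄ = 178975.00 mm³, ΣAȲ = 954110.00 mm³.
X̄ = 178975.00/7930.00 = 22.57 mm; Ȳ = 954110.00/7930.00 = 120.32 mm.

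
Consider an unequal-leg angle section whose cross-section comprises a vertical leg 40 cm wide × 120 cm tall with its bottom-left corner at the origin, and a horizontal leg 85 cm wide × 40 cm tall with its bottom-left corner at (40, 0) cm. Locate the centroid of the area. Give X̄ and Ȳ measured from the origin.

X̄ = 45.91 cm, Ȳ = 43.41 cm

Part | A | x̄ᵢ | ȳᵢ | A·x̄ᵢ | A·ȳᵢ
vertical leg | 4800.00 | 20.00 | 60.00 | 96000.00 | 288000.00
horizontal leg | 3400.00 | 82.50 | 20.00 | 280500.00 | 68000.00
Σ | 8200.00 |  |  | 376500.00 | 356000.00
X̄ = 376500.00 / 8200.00 = 45.91 cm
Ȳ = 356000.00 / 8200.00 = 43.41 cm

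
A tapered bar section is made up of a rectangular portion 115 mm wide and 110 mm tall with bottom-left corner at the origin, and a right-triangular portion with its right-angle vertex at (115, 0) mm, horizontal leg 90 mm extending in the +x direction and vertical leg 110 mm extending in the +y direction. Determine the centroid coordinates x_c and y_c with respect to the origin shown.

rectangular portion: A = 115 × 110 = 12650.00, centroid at (57.50, 55.00).
triangular portion: A = ½·90·110 = 4950.00, centroid at (145.00, 36.67).
ΣA = 17600.00 mm²
ΣAx_c = (12650.00)(57.50) + (4950.00)(145.00) = 1445125.00 mm³
ΣAy_c = (12650.00)(55.00) + (4950.00)(36.67) = 877250.00 mm³
x_c = 1445125.00 / 17600.00 = 82.11 mm
y_c = 877250.00 / 17600.00 = 49.84 mm

x_c = 82.11 mm, y_c = 49.84 mm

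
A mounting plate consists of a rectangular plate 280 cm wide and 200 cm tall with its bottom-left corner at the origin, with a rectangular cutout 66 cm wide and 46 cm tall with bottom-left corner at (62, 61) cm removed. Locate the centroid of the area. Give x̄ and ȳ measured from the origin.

x̄ = 142.58 cm, ȳ = 100.92 cm

Part | A | x̄ᵢ | ȳᵢ | A·x̄ᵢ | A·ȳᵢ
plate | 56000.00 | 140.00 | 100.00 | 7840000.00 | 5600000.00
hole | -3036.00 | 95.00 | 84.00 | -288420.00 | -255024.00
Σ | 52964.00 |  |  | 7551580.00 | 5344976.00
x̄ = 7551580.00 / 52964.00 = 142.58 cm
ȳ = 5344976.00 / 52964.00 = 100.92 cm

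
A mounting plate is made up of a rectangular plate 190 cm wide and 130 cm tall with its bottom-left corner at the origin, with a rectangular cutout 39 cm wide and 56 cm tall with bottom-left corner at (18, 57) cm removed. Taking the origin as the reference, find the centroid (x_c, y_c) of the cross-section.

plate: A = 190 × 130 = 24700.00, centroid at (95.00, 65.00).
hole: A = −(39 × 56) = -2184.00, centroid at (37.50, 85.00).
ΣA = 22516.00 cm²
ΣAx_c = (24700.00)(95.00) + (-2184.00)(37.50) = 2264600.00 cm³
ΣAy_c = (24700.00)(65.00) + (-2184.00)(85.00) = 1419860.00 cm³
x_c = 2264600.00 / 22516.00 = 100.58 cm
y_c = 1419860.00 / 22516.00 = 63.06 cm

x_c = 100.58 cm, y_c = 63.06 cm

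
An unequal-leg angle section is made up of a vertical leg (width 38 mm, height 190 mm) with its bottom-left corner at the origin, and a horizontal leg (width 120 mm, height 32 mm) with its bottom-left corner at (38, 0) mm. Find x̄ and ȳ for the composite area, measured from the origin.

x̄ = 46.43 mm, ȳ = 67.57 mm

Part | A | x̄ᵢ | ȳᵢ | A·x̄ᵢ | A·ȳᵢ
vertical leg | 7220.00 | 19.00 | 95.00 | 137180.00 | 685900.00
horizontal leg | 3840.00 | 98.00 | 16.00 | 376320.00 | 61440.00
Σ | 11060.00 |  |  | 513500.00 | 747340.00
x̄ = 513500.00 / 11060.00 = 46.43 mm
ȳ = 747340.00 / 11060.00 = 67.57 mm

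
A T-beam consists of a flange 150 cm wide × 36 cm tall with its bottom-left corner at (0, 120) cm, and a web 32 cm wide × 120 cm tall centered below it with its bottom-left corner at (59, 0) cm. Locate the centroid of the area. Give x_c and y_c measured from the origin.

x_c = 75.00 cm, y_c = 105.58 cm

Part | A | x̄ᵢ | ȳᵢ | A·x̄ᵢ | A·ȳᵢ
web | 3840.00 | 75.00 | 60.00 | 288000.00 | 230400.00
flange | 5400.00 | 75.00 | 138.00 | 405000.00 | 745200.00
Σ | 9240.00 |  |  | 693000.00 | 975600.00
x_c = 693000.00 / 9240.00 = 75.00 cm
y_c = 975600.00 / 9240.00 = 105.58 cm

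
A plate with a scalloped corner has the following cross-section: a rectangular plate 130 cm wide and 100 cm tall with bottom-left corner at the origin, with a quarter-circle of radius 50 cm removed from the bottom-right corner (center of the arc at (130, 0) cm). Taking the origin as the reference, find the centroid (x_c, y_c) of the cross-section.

plate: A = 130 × 100 = 13000.00, centroid at (65.00, 50.00).
removed quarter-circle: A = −¼π·50² = -1963.50, centroid at (108.78, 21.22).
ΣA = 11036.50 cm², ΣAx_c = 631412.26 cm³, ΣAy_c = 608333.33 cm³.
x_c = 631412.26/11036.50 = 57.21 cm; y_c = 608333.33/11036.50 = 55.12 cm.

x_c = 57.21 cm, y_c = 55.12 cm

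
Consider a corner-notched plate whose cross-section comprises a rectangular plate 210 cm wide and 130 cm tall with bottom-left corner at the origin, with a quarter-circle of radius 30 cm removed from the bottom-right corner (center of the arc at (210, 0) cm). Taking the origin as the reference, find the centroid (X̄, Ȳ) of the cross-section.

Part | A | x̄ᵢ | ȳᵢ | A·x̄ᵢ | A·ȳᵢ
plate | 27300.00 | 105.00 | 65.00 | 2866500.00 | 1774500.00
removed quarter-circle | -706.86 | 197.27 | 12.73 | -139440.25 | -9000.00
Σ | 26593.14 |  |  | 2727059.75 | 1765500.00
X̄ = 2727059.75 / 26593.14 = 102.55 cm
Ȳ = 1765500.00 / 26593.14 = 66.39 cm

X̄ = 102.55 cm, Ȳ = 66.39 cm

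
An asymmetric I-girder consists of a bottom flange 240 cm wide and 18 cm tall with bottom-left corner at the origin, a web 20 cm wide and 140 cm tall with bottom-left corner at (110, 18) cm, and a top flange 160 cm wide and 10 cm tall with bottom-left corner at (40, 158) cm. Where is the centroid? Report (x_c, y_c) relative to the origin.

x_c = 120.00 cm, y_c = 62.62 cm

bottom flange: A = 240 × 18 = 4320.00, centroid at (120.00, 9.00).
web: A = 20 × 140 = 2800.00, centroid at (120.00, 88.00).
top flange: A = 160 × 10 = 1600.00, centroid at (120.00, 163.00).
ΣA = 8720.00 cm², ΣAx_c = 1046400.00 cm³, ΣAy_c = 546080.00 cm³.
x_c = 1046400.00/8720.00 = 120.00 cm; y_c = 546080.00/8720.00 = 62.62 cm.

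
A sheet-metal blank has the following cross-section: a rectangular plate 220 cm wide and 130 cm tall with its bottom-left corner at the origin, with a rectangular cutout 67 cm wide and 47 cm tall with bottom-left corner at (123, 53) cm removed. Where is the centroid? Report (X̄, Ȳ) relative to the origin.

X̄ = 104.25 cm, Ȳ = 63.58 cm

plate: A = 220 × 130 = 28600.00, centroid at (110.00, 65.00).
hole: A = −(67 × 47) = -3149.00, centroid at (156.50, 76.50).
ΣA = 25451.00 cm²
ΣAX̄ = (28600.00)(110.00) + (-3149.00)(156.50) = 2653181.50 cm³
ΣAȲ = (28600.00)(65.00) + (-3149.00)(76.50) = 1618101.50 cm³
X̄ = 2653181.50 / 25451.00 = 104.25 cm
Ȳ = 1618101.50 / 25451.00 = 63.58 cm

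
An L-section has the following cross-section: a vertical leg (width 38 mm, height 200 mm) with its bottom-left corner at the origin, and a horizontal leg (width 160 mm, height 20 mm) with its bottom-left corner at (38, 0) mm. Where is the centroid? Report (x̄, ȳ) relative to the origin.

vertical leg: A = 38 × 200 = 7600.00, centroid at (19.00, 100.00).
horizontal leg: A = 160 × 20 = 3200.00, centroid at (118.00, 10.00).
ΣA = 10800.00 mm²
ΣAx̄ = (7600.00)(19.00) + (3200.00)(118.00) = 522000.00 mm³
ΣAȳ = (7600.00)(100.00) + (3200.00)(10.00) = 792000.00 mm³
x̄ = 522000.00 / 10800.00 = 48.33 mm
ȳ = 792000.00 / 10800.00 = 73.33 mm

x̄ = 48.33 mm, ȳ = 73.33 mm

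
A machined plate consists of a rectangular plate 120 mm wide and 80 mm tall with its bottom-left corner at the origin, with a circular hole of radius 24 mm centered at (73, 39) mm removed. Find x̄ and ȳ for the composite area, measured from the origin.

Part | A | x̄ᵢ | ȳᵢ | A·x̄ᵢ | A·ȳᵢ
plate | 9600.00 | 60.00 | 40.00 | 576000.00 | 384000.00
hole | -1809.56 | 73.00 | 39.00 | -132097.69 | -70572.74
Σ | 7790.44 |  |  | 443902.31 | 313427.26
x̄ = 443902.31 / 7790.44 = 56.98 mm
ȳ = 313427.26 / 7790.44 = 40.23 mm

x̄ = 56.98 mm, ȳ = 40.23 mm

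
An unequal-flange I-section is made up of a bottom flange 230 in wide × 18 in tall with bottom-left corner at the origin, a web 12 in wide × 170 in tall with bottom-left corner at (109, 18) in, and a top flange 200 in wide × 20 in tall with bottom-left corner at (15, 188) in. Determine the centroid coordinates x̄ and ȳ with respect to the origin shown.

bottom flange: A = 230 × 18 = 4140.00, centroid at (115.00, 9.00).
web: A = 12 × 170 = 2040.00, centroid at (115.00, 103.00).
top flange: A = 200 × 20 = 4000.00, centroid at (115.00, 198.00).
ΣA = 10180.00 in², ΣAx̄ = 1170700.00 in³, ΣAȳ = 1039380.00 in³.
x̄ = 1170700.00/10180.00 = 115.00 in; ȳ = 1039380.00/10180.00 = 102.10 in.

x̄ = 115.00 in, ȳ = 102.10 in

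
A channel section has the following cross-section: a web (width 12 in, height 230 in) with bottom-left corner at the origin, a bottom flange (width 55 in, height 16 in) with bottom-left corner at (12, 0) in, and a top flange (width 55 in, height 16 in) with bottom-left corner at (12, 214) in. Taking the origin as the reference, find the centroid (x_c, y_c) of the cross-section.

x_c = 19.04 in, y_c = 115.00 in

web: A = 12 × 230 = 2760.00, centroid at (6.00, 115.00).
bottom flange: A = 55 × 16 = 880.00, centroid at (39.50, 8.00).
top flange: A = 55 × 16 = 880.00, centroid at (39.50, 222.00).
ΣA = 4520.00 in²
ΣAx_c = (2760.00)(6.00) + (880.00)(39.50) + (880.00)(39.50) = 86080.00 in³
ΣAy_c = (2760.00)(115.00) + (880.00)(8.00) + (880.00)(222.00) = 519800.00 in³
x_c = 86080.00 / 4520.00 = 19.04 in
y_c = 519800.00 / 4520.00 = 115.00 in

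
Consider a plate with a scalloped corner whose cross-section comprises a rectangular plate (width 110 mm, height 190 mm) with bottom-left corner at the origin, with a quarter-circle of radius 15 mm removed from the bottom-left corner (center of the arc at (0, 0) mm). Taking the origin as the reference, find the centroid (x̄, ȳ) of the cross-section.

x̄ = 55.41 mm, ȳ = 95.76 mm

plate: A = 110 × 190 = 20900.00, centroid at (55.00, 95.00).
removed quarter-circle: A = −¼π·15² = -176.71, centroid at (6.37, 6.37).
ΣA = 20723.29 mm²
ΣAx̄ = (20900.00)(55.00) + (-176.71)(6.37) = 1148375.00 mm³
ΣAȳ = (20900.00)(95.00) + (-176.71)(6.37) = 1984375.00 mm³
x̄ = 1148375.00 / 20723.29 = 55.41 mm
ȳ = 1984375.00 / 20723.29 = 95.76 mm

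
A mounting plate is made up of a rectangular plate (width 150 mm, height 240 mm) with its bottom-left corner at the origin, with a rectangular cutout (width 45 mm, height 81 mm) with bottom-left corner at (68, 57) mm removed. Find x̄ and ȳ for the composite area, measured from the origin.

x̄ = 73.25 mm, ȳ = 122.53 mm

Part | A | x̄ᵢ | ȳᵢ | A·x̄ᵢ | A·ȳᵢ
plate | 36000.00 | 75.00 | 120.00 | 2700000.00 | 4320000.00
hole | -3645.00 | 90.50 | 97.50 | -329872.50 | -355387.50
Σ | 32355.00 |  |  | 2370127.50 | 3964612.50
x̄ = 2370127.50 / 32355.00 = 73.25 mm
ȳ = 3964612.50 / 32355.00 = 122.53 mm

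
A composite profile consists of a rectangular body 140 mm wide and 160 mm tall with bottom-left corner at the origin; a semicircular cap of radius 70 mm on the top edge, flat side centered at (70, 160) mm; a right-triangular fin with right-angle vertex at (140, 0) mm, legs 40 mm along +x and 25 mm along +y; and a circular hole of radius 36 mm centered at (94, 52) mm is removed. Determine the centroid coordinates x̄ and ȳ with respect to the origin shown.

x̄ = 67.89 mm, ȳ = 114.78 mm

Part | A | x̄ᵢ | ȳᵢ | A·x̄ᵢ | A·ȳᵢ
rectangular body | 22400.00 | 70.00 | 80.00 | 1568000.00 | 1792000.00
semicircular top | 7696.90 | 70.00 | 189.71 | 538783.14 | 1460170.99
triangular fin | 500.00 | 153.33 | 8.33 | 76666.67 | 4166.67
hole | -4071.50 | 94.00 | 52.00 | -382721.38 | -211718.21
Σ | 26525.40 |  |  | 1800728.42 | 3044619.44
x̄ = 1800728.42 / 26525.40 = 67.89 mm
ȳ = 3044619.44 / 26525.40 = 114.78 mm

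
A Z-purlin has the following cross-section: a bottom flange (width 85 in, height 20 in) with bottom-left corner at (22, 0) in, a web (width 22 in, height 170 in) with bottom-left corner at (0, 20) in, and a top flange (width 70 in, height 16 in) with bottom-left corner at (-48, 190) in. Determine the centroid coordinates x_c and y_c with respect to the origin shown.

x_c = 20.77 in, y_c = 96.26 in

bottom flange: A = 85 × 20 = 1700.00, centroid at (64.50, 10.00).
web: A = 22 × 170 = 3740.00, centroid at (11.00, 105.00).
top flange: A = 70 × 16 = 1120.00, centroid at (-13.00, 198.00).
ΣA = 6560.00 in²
ΣAx_c = (1700.00)(64.50) + (3740.00)(11.00) + (1120.00)(-13.00) = 136230.00 in³
ΣAy_c = (1700.00)(10.00) + (3740.00)(105.00) + (1120.00)(198.00) = 631460.00 in³
x_c = 136230.00 / 6560.00 = 20.77 in
y_c = 631460.00 / 6560.00 = 96.26 in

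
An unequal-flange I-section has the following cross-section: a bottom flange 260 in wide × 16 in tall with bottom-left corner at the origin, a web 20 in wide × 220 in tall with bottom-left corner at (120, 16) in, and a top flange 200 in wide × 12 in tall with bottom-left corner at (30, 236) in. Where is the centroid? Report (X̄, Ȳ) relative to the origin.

X̄ = 130.00 in, Ȳ = 106.61 in

bottom flange: A = 260 × 16 = 4160.00, centroid at (130.00, 8.00).
web: A = 20 × 220 = 4400.00, centroid at (130.00, 126.00).
top flange: A = 200 × 12 = 2400.00, centroid at (130.00, 242.00).
ΣA = 10960.00 in², ΣAX̄ = 1424800.00 in³, ΣAȲ = 1168480.00 in³.
X̄ = 1424800.00/10960.00 = 130.00 in; Ȳ = 1168480.00/10960.00 = 106.61 in.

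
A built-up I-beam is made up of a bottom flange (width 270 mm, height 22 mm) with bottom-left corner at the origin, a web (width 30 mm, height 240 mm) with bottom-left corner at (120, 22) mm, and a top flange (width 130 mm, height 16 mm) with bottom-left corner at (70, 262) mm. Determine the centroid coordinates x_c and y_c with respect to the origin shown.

x_c = 135.00 mm, y_c = 108.37 mm

bottom flange: A = 270 × 22 = 5940.00, centroid at (135.00, 11.00).
web: A = 30 × 240 = 7200.00, centroid at (135.00, 142.00).
top flange: A = 130 × 16 = 2080.00, centroid at (135.00, 270.00).
ΣA = 15220.00 mm², ΣAx_c = 2054700.00 mm³, ΣAy_c = 1649340.00 mm³.
x_c = 2054700.00/15220.00 = 135.00 mm; y_c = 1649340.00/15220.00 = 108.37 mm.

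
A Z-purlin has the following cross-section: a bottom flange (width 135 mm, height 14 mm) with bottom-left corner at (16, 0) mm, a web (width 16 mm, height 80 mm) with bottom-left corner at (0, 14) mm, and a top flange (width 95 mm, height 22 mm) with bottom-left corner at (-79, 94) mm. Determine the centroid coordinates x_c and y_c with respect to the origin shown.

x_c = 19.43 mm, y_c = 57.38 mm

bottom flange: A = 135 × 14 = 1890.00, centroid at (83.50, 7.00).
web: A = 16 × 80 = 1280.00, centroid at (8.00, 54.00).
top flange: A = 95 × 22 = 2090.00, centroid at (-31.50, 105.00).
ΣA = 5260.00 mm², ΣAx_c = 102220.00 mm³, ΣAy_c = 301800.00 mm³.
x_c = 102220.00/5260.00 = 19.43 mm; y_c = 301800.00/5260.00 = 57.38 mm.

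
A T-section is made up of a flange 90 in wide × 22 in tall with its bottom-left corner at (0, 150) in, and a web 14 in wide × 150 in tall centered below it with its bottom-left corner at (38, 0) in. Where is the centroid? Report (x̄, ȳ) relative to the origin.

web: A = 14 × 150 = 2100.00, centroid at (45.00, 75.00).
flange: A = 90 × 22 = 1980.00, centroid at (45.00, 161.00).
ΣA = 4080.00 in²
ΣAx̄ = (2100.00)(45.00) + (1980.00)(45.00) = 183600.00 in³
ΣAȳ = (2100.00)(75.00) + (1980.00)(161.00) = 476280.00 in³
x̄ = 183600.00 / 4080.00 = 45.00 in
ȳ = 476280.00 / 4080.00 = 116.74 in

x̄ = 45.00 in, ȳ = 116.74 in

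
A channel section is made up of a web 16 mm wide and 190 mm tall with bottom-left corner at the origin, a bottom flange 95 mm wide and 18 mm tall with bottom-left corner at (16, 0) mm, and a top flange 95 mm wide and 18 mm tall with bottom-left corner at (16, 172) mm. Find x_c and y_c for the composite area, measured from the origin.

x_c = 37.38 mm, y_c = 95.00 mm

web: A = 16 × 190 = 3040.00, centroid at (8.00, 95.00).
bottom flange: A = 95 × 18 = 1710.00, centroid at (63.50, 9.00).
top flange: A = 95 × 18 = 1710.00, centroid at (63.50, 181.00).
ΣA = 6460.00 mm², ΣAx_c = 241490.00 mm³, ΣAy_c = 613700.00 mm³.
x_c = 241490.00/6460.00 = 37.38 mm; y_c = 613700.00/6460.00 = 95.00 mm.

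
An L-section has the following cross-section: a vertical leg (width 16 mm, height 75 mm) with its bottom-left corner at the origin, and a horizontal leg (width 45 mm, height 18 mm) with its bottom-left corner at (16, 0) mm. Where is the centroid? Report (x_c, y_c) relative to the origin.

x_c = 20.29 mm, y_c = 26.01 mm

Part | A | x̄ᵢ | ȳᵢ | A·x̄ᵢ | A·ȳᵢ
vertical leg | 1200.00 | 8.00 | 37.50 | 9600.00 | 45000.00
horizontal leg | 810.00 | 38.50 | 9.00 | 31185.00 | 7290.00
Σ | 2010.00 |  |  | 40785.00 | 52290.00
x_c = 40785.00 / 2010.00 = 20.29 mm
y_c = 52290.00 / 2010.00 = 26.01 mm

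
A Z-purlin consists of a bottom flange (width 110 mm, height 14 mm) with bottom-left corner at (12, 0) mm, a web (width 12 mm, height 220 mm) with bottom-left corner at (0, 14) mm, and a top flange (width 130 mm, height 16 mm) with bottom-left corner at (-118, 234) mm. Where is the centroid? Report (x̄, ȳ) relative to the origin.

Part | A | x̄ᵢ | ȳᵢ | A·x̄ᵢ | A·ȳᵢ
bottom flange | 1540.00 | 67.00 | 7.00 | 103180.00 | 10780.00
web | 2640.00 | 6.00 | 124.00 | 15840.00 | 327360.00
top flange | 2080.00 | -53.00 | 242.00 | -110240.00 | 503360.00
Σ | 6260.00 |  |  | 8780.00 | 841500.00
x̄ = 8780.00 / 6260.00 = 1.40 mm
ȳ = 841500.00 / 6260.00 = 134.42 mm

x̄ = 1.40 mm, ȳ = 134.42 mm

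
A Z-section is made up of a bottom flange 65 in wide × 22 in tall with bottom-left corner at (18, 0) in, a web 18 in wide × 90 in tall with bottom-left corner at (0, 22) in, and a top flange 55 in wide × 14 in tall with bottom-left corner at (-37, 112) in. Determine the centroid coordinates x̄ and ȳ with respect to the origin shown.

x̄ = 20.81 in, ȳ = 56.52 in

bottom flange: A = 65 × 22 = 1430.00, centroid at (50.50, 11.00).
web: A = 18 × 90 = 1620.00, centroid at (9.00, 67.00).
top flange: A = 55 × 14 = 770.00, centroid at (-9.50, 119.00).
ΣA = 3820.00 in²
ΣAx̄ = (1430.00)(50.50) + (1620.00)(9.00) + (770.00)(-9.50) = 79480.00 in³
ΣAȳ = (1430.00)(11.00) + (1620.00)(67.00) + (770.00)(119.00) = 215900.00 in³
x̄ = 79480.00 / 3820.00 = 20.81 in
ȳ = 215900.00 / 3820.00 = 56.52 in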